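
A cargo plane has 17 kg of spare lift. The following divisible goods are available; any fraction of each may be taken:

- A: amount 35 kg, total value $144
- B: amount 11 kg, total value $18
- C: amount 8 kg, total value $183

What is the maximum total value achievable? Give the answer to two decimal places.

220.03

Take in order of value per unit:
- C (183/8 per unit): all 8 → value 183, running total 183.00
- A (144/35 per unit): 9 of 35 → value 9×144/35 = 37.0286, running total 220.03
Total 220.03.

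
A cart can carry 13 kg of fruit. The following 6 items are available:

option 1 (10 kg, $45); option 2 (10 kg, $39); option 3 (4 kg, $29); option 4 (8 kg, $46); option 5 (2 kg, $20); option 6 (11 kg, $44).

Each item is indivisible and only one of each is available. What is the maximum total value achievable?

$75

This is a 0/1 knapsack; check combinations near the capacity.
- option 3+option 4: weight 4+8=12, value 29+46=75
- option 4+option 5: weight 8+2=10, value 46+20=66
- option 1+option 5: weight 10+2=12, value 45+20=65
- option 5+option 6: weight 2+11=13, value 20+44=64
- option 2+option 5: weight 10+2=12, value 39+20=59
Best: $75.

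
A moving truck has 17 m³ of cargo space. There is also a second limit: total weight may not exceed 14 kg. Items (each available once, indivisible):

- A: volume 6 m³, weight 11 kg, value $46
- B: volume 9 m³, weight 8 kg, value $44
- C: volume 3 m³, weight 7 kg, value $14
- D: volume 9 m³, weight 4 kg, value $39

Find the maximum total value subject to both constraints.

$53

Feasible sets respecting both limits:
- C+D: volume 12, weight 11, value 53
- A: volume 6, weight 11, value 46
- B: volume 9, weight 8, value 44
- D: volume 9, weight 4, value 39
Best: $53.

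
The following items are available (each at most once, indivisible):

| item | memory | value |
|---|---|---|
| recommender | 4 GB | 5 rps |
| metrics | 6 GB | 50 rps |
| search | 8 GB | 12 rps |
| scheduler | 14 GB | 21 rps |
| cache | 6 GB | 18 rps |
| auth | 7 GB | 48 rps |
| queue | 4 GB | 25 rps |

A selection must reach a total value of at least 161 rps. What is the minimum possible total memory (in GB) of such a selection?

Subsets with value ≥ 161, sorted by total memory:
- metrics+scheduler+cache+auth+queue: memory 37, value 162
- recommender+metrics+scheduler+cache+auth+queue: memory 41, value 167
- recommender+metrics+search+scheduler+auth+queue: memory 43, value 161
Minimum memory: 37 GB.

37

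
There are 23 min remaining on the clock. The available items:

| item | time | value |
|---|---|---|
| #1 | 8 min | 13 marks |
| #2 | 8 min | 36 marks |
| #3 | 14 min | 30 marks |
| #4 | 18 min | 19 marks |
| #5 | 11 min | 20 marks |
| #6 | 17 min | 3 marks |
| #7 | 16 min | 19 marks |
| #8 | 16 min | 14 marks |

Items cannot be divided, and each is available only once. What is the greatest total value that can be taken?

66 marks

This is a 0/1 knapsack; check combinations near the capacity.
- #2+#3: time 8+14=22, value 36+30=66
- #2+#5: time 8+11=19, value 36+20=56
- #1+#2: time 8+8=16, value 13+36=49
Best: 66 marks.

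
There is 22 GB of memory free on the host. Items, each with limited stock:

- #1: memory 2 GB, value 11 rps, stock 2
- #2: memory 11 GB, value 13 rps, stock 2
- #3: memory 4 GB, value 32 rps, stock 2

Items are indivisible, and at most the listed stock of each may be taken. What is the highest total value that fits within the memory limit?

Top feasible selections:
- 1×#1 + 1×#2 + 2×#3: memory 21, value 88
- 2×#1 + 2×#3: memory 12, value 86
Best: 88 rps.

88 rps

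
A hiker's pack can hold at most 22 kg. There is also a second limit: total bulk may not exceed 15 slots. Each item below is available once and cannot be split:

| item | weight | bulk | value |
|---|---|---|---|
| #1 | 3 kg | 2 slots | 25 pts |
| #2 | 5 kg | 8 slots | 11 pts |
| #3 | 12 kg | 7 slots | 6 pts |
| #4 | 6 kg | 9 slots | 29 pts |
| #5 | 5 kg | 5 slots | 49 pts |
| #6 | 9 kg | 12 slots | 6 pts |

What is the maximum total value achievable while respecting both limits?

85 pts

Feasible sets respecting both limits:
- #1+#2+#5: weight 13, bulk 15, value 85
- #1+#3+#5: weight 20, bulk 14, value 80
- #4+#5: weight 11, bulk 14, value 78
- #1+#5: weight 8, bulk 7, value 74
Best: 85 pts.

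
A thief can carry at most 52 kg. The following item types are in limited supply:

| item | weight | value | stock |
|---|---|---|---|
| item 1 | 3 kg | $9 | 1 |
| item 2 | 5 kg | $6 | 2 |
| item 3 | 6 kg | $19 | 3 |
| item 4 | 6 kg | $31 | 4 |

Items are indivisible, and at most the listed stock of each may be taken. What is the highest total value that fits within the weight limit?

$196

Best selections within weight 52 and stock limits:
- 1×item 1 + 1×item 2 + 3×item 3 + 4×item 4: weight 50, value 196
- 2×item 2 + 3×item 3 + 4×item 4: weight 52, value 193
- 1×item 1 + 3×item 3 + 4×item 4: weight 45, value 190
- 1×item 2 + 3×item 3 + 4×item 4: weight 47, value 187
Best: $196.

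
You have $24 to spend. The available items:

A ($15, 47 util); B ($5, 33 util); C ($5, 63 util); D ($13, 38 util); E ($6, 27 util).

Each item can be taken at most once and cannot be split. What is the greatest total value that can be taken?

Check high-value combinations within $24:
- B+C+D: cost 5+5+13=23, value 33+63+38=134
- C+D+E: cost 5+13+6=24, value 63+38+27=128
- B+C+E: cost 5+5+6=16, value 33+63+27=123
- A+C: cost 15+5=20, value 47+63=110
Best: 134 util.

134 util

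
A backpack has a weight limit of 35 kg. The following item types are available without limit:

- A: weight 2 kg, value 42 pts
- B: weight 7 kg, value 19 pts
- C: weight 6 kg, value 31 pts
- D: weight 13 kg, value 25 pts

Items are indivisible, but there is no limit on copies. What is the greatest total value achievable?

Best value-per-unit is A at 42/2, and filling with it alone uses weight 17×2=34. No mix of the others beats 17×42 = 714.

714 pts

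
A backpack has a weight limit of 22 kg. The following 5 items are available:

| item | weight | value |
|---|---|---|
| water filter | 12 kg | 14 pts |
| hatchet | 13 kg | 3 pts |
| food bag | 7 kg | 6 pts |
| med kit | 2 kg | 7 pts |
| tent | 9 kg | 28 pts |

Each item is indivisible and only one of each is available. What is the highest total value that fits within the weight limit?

42 pts

This is a 0/1 knapsack; check combinations near the capacity.
- water filter+tent: weight 12+9=21, value 14+28=42
- food bag+med kit+tent: weight 7+2+9=18, value 6+7+28=41
- med kit+tent: weight 2+9=11, value 7+28=35
- food bag+tent: weight 7+9=16, value 6+28=34
Best: 42 pts.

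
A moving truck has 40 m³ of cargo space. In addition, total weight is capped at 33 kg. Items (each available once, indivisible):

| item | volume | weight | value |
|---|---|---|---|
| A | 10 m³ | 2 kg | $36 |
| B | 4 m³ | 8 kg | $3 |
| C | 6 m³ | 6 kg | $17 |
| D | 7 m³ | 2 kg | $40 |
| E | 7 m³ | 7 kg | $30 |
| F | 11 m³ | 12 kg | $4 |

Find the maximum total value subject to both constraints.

Feasible sets respecting both limits:
- A+B+C+D+E: volume 34, weight 25, value 126
- A+C+D+E: volume 30, weight 17, value 123
- A+B+D+E+F: volume 39, weight 31, value 113
Best: $126.

$126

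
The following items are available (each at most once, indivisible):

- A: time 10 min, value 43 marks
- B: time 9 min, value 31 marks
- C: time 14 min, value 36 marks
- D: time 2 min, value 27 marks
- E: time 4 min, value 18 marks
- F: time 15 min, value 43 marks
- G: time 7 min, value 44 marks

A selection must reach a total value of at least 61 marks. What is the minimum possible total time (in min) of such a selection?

9

Subsets with value ≥ 61, sorted by total time:
- D+G: time 9, value 71
- E+G: time 11, value 62
- A+D: time 12, value 70
- D+E+G: time 13, value 89
Minimum time: 9 min.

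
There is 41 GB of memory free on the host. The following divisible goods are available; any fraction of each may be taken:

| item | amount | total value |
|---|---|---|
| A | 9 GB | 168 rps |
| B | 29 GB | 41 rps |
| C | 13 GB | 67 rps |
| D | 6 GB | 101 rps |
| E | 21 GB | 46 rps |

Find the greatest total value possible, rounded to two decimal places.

364.48

Take in order of value per unit:
- A (168/9 per unit): all 9 → value 168, running total 168.00
- D (101/6 per unit): all 6 → value 101, running total 269.00
- C (67/13 per unit): all 13 → value 67, running total 336.00
- E (46/21 per unit): 13 of 21 → value 13×46/21 = 28.4762, running total 364.48
Total 364.48.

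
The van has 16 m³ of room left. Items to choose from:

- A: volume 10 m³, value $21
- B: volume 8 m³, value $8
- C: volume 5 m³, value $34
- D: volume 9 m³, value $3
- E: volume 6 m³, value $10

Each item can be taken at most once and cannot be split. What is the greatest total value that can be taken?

Check high-value combinations within 16 m³:
- A+C: volume 10+5=15, value 21+34=55
- C+E: volume 5+6=11, value 34+10=44
- B+C: volume 8+5=13, value 8+34=42
Best: $55.

$55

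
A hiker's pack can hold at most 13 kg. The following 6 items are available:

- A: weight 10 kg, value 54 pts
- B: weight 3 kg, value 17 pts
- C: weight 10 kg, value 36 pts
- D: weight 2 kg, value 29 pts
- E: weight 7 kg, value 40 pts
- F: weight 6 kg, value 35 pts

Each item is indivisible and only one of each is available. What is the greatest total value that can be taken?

Check high-value combinations within 13 kg:
- B+D+E: weight 3+2+7=12, value 17+29+40=86
- A+D: weight 10+2=12, value 54+29=83
- B+D+F: weight 3+2+6=11, value 17+29+35=81
- E+F: weight 7+6=13, value 40+35=75
Best: 86 pts.

86 pts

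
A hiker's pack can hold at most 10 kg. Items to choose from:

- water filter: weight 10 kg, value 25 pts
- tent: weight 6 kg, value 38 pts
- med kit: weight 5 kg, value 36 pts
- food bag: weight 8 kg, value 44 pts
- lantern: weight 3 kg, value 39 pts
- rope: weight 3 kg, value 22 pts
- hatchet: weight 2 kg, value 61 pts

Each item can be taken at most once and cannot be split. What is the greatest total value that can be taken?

Check high-value combinations within 10 kg:
- med kit+lantern+hatchet: weight 5+3+2=10, value 36+39+61=136
- lantern+rope+hatchet: weight 3+3+2=8, value 39+22+61=122
- med kit+rope+hatchet: weight 5+3+2=10, value 36+22+61=119
Best: 136 pts.

136 pts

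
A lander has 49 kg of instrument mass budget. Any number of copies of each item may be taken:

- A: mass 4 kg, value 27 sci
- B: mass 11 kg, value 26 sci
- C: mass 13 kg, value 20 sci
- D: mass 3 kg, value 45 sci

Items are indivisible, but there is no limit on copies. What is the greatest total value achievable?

Best value-per-unit is D at 45/3, and filling with it alone uses mass 16×3=48. No mix of the others beats 16×45 = 720.

720 sci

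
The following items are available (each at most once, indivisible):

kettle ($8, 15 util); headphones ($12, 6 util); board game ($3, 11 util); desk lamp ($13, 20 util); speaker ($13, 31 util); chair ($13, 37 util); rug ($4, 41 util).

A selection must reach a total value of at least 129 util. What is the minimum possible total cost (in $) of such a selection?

Subsets with value ≥ 129, sorted by total cost:
- kettle+board game+speaker+chair+rug: cost 41, value 135
- desk lamp+speaker+chair+rug: cost 43, value 129
- board game+desk lamp+speaker+chair+rug: cost 46, value 140
Minimum cost: 41 $.

41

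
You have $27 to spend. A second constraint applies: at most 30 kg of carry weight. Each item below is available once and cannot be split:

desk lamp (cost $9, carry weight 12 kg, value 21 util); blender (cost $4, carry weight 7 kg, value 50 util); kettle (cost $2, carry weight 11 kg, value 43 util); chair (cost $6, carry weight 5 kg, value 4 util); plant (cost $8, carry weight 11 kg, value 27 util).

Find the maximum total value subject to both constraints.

Feasible sets respecting both limits:
- blender+kettle+plant: cost 14, carry weight 29, value 120
- desk lamp+blender+kettle: cost 15, carry weight 30, value 114
- desk lamp+blender+plant: cost 21, carry weight 30, value 98
- blender+kettle+chair: cost 12, carry weight 23, value 97
Best: 120 util.

120 util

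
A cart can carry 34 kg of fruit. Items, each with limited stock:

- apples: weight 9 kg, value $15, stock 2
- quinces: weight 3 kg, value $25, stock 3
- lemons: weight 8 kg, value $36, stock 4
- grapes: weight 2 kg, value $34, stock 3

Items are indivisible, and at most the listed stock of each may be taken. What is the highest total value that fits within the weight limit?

Best selections within weight 34 and stock limits:
- 3×quinces + 2×lemons + 3×grapes: weight 31, value 249
- 1×quinces + 3×lemons + 3×grapes: weight 33, value 235
- 1×apples + 3×quinces + 1×lemons + 3×grapes: weight 32, value 228
- 2×quinces + 3×lemons + 2×grapes: weight 34, value 226
Best: $249.

$249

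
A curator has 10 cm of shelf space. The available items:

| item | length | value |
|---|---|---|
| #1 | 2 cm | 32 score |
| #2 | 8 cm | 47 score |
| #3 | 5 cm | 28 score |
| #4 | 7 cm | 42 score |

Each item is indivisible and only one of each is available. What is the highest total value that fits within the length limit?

Check high-value combinations within 10 cm:
- #1+#2: length 2+8=10, value 32+47=79
- #1+#4: length 2+7=9, value 32+42=74
- #1+#3: length 2+5=7, value 32+28=60
Best: 79 score.

79 score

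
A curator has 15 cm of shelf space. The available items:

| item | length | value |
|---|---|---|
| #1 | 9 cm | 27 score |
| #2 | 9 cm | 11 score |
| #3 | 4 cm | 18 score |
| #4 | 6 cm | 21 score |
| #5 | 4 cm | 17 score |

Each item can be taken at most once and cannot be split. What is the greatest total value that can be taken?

This is a 0/1 knapsack; check combinations near the capacity.
- #3+#4+#5: length 4+6+4=14, value 18+21+17=56
- #1+#4: length 9+6=15, value 27+21=48
- #1+#3: length 9+4=13, value 27+18=45
- #1+#5: length 9+4=13, value 27+17=44
Best: 56 score.

56 score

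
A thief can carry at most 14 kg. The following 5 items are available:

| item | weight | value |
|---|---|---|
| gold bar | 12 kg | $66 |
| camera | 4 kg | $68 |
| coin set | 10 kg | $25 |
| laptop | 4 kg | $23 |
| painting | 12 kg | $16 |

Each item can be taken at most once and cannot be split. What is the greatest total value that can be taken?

Check high-value combinations within 14 kg:
- camera+coin set: weight 4+10=14, value 68+25=93
- camera+laptop: weight 4+4=8, value 68+23=91
- camera: weight 4, value 68
- gold bar: weight 12, value 66
- coin set+laptop: weight 10+4=14, value 25+23=48
Best: $93.

$93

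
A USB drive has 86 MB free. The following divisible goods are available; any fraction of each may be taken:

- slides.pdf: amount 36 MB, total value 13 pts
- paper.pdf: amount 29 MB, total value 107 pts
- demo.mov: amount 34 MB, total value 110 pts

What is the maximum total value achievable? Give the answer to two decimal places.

225.31

Take in order of value per unit:
- paper.pdf (107/29 per unit): all 29 → value 107, running total 107.00
- demo.mov (110/34 per unit): all 34 → value 110, running total 217.00
- slides.pdf (13/36 per unit): 23 of 36 → value 23×13/36 = 8.3056, running total 225.31
Total 225.31.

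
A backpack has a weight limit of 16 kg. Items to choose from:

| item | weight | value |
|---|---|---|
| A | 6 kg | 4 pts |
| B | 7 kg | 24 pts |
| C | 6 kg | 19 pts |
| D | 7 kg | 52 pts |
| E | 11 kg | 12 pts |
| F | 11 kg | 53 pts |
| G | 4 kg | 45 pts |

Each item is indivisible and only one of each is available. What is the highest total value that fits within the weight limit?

98 pts

Check high-value combinations within 16 kg:
- F+G: weight 11+4=15, value 53+45=98
- D+G: weight 7+4=11, value 52+45=97
- B+D: weight 7+7=14, value 24+52=76
- C+D: weight 6+7=13, value 19+52=71
Best: 98 pts.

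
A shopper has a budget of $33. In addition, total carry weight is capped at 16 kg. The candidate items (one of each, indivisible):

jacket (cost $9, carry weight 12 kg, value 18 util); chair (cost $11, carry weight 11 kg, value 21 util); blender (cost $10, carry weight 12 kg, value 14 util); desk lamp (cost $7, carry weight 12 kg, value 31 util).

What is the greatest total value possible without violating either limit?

Feasible sets respecting both limits:
- desk lamp: cost 7, carry weight 12, value 31
- chair: cost 11, carry weight 11, value 21
- jacket: cost 9, carry weight 12, value 18
Best: 31 util.

31 util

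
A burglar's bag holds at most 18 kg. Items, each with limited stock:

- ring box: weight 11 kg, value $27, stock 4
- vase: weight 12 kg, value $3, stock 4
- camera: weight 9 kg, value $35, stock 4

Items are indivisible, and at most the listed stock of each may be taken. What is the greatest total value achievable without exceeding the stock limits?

Top feasible selections:
- 2×camera: weight 18, value 70
- 1×camera: weight 9, value 35
Best: $70.

$70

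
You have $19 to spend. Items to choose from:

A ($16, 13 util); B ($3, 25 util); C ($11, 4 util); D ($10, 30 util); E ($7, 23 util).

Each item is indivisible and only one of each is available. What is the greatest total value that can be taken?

55 util

Check high-value combinations within $19:
- B+D: cost 3+10=13, value 25+30=55
- D+E: cost 10+7=17, value 30+23=53
- B+E: cost 3+7=10, value 25+23=48
Best: 55 util.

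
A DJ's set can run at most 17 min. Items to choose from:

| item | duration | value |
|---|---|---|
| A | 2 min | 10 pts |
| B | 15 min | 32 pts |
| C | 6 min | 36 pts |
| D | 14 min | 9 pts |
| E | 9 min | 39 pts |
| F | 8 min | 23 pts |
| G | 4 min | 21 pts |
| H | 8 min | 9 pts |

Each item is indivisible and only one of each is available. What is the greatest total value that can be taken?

Check high-value combinations within 17 min:
- A+C+E: duration 2+6+9=17, value 10+36+39=85
- C+E: duration 6+9=15, value 36+39=75
- A+E+G: duration 2+9+4=15, value 10+39+21=70
Best: 85 pts.

85 pts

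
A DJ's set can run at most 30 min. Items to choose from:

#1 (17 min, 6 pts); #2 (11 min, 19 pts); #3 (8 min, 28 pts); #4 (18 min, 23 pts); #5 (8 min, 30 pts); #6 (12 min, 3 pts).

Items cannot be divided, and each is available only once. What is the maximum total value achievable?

77 pts

This is a 0/1 knapsack; check combinations near the capacity.
- #2+#3+#5: duration 11+8+8=27, value 19+28+30=77
- #3+#5+#6: duration 8+8+12=28, value 28+30+3=61
- #3+#5: duration 8+8=16, value 28+30=58
Best: 77 pts.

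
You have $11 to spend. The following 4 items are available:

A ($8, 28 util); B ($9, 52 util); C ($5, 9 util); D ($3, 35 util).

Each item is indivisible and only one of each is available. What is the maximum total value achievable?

63 util

This is a 0/1 knapsack; check combinations near the capacity.
- A+D: cost 8+3=11, value 28+35=63
- B: cost 9, value 52
- C+D: cost 5+3=8, value 9+35=44
- D: cost 3, value 35
- A: cost 8, value 28
Best: 63 util.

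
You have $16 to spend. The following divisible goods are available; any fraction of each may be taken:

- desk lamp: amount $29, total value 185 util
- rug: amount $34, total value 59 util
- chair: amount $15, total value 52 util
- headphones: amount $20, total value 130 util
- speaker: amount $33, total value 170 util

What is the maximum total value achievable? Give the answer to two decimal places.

Take in order of value per unit:
- headphones (130/20 per unit): 16 of 20 → value 16×130/20 = 104.0000, running total 104.00
Total 104.00.

104.00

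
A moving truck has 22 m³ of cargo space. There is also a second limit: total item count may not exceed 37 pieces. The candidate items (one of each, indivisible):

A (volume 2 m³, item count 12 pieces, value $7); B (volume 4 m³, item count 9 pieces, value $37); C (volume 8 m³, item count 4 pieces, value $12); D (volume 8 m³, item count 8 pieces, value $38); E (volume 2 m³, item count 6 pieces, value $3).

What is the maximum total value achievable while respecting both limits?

$94

Feasible sets respecting both limits:
- A+B+C+D: volume 22, item count 33, value 94
- B+C+D+E: volume 22, item count 27, value 90
- B+C+D: volume 20, item count 21, value 87
Best: $94.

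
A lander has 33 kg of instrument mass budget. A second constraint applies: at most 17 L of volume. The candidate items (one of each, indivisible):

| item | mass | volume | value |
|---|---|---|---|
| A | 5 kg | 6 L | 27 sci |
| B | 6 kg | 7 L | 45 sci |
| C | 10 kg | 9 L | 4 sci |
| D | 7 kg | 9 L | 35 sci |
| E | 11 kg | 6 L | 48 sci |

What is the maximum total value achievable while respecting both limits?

93 sci

Feasible sets respecting both limits:
- B+E: mass 17, volume 13, value 93
- D+E: mass 18, volume 15, value 83
- B+D: mass 13, volume 16, value 80
Best: 93 sci.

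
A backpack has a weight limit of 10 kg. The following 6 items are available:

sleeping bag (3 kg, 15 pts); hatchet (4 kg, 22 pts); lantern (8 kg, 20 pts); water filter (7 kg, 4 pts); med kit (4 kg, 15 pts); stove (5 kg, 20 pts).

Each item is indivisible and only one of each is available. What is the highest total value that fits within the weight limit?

42 pts

Check high-value combinations within 10 kg:
- hatchet+stove: weight 4+5=9, value 22+20=42
- sleeping bag+hatchet: weight 3+4=7, value 15+22=37
- hatchet+med kit: weight 4+4=8, value 22+15=37
- sleeping bag+stove: weight 3+5=8, value 15+20=35
- med kit+stove: weight 4+5=9, value 15+20=35
Best: 42 pts.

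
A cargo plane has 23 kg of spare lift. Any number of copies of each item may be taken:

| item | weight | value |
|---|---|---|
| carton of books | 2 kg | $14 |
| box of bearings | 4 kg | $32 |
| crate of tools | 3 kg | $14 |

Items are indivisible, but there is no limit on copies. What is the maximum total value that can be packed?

$174

Best value-per-unit is box of bearings at 32/4; filling with it alone gives 5×32 = 160.
Optimal mix: 1×carton of books + 5×box of bearings → weight 22, value 174.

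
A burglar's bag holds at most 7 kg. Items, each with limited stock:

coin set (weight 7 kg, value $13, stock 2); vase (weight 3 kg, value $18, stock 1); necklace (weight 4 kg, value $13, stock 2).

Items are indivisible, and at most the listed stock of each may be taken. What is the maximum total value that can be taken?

Best selections within weight 7 and stock limits:
- 1×vase + 1×necklace: weight 7, value 31
- 1×vase: weight 3, value 18
- 1×necklace: weight 4, value 13
- 1×coin set: weight 7, value 13
Best: $31.

$31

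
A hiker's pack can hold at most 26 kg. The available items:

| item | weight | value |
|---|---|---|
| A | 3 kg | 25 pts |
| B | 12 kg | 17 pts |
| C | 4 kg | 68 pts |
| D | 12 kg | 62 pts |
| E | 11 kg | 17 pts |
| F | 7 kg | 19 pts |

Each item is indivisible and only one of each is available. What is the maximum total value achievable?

Check high-value combinations within 26 kg:
- A+C+D+F: weight 3+4+12+7=26, value 25+68+62+19=174
- A+C+D: weight 3+4+12=19, value 25+68+62=155
- C+D+F: weight 4+12+7=23, value 68+62+19=149
- C+D: weight 4+12=16, value 68+62=130
- A+C+E+F: weight 3+4+11+7=25, value 25+68+17+19=129
Best: 174 pts.

174 pts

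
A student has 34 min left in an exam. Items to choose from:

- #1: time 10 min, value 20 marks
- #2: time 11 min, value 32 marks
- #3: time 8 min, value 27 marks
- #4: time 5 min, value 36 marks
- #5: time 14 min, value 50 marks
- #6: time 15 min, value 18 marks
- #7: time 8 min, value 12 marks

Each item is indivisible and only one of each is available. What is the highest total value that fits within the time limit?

Check high-value combinations within 34 min:
- #2+#4+#5: time 11+5+14=30, value 32+36+50=118
- #1+#2+#3+#4: time 10+11+8+5=34, value 20+32+27+36=115
- #3+#4+#5: time 8+5+14=27, value 27+36+50=113
Best: 118 marks.

118 marks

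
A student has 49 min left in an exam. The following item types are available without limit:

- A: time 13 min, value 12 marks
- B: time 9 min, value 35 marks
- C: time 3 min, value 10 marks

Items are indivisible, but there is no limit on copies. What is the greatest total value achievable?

185 marks

Best value-per-unit is B at 35/9; filling with it alone gives 5×35 = 175.
Optimal mix: 5×B + 1×C → time 48, value 185.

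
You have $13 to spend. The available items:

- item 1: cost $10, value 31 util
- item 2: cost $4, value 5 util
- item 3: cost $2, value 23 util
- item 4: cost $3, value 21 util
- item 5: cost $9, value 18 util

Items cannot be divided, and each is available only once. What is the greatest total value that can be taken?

Check high-value combinations within $13:
- item 1+item 3: cost 10+2=12, value 31+23=54
- item 1+item 4: cost 10+3=13, value 31+21=52
- item 2+item 3+item 4: cost 4+2+3=9, value 5+23+21=49
- item 3+item 4: cost 2+3=5, value 23+21=44
- item 3+item 5: cost 2+9=11, value 23+18=41
Best: 54 util.

54 util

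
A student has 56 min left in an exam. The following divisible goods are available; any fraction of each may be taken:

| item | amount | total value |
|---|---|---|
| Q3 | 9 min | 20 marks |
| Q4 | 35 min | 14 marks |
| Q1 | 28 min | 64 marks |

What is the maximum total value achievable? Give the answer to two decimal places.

Take in order of value per unit:
- Q1 (64/28 per unit): all 28 → value 64, running total 64.00
- Q3 (20/9 per unit): all 9 → value 20, running total 84.00
- Q4 (14/35 per unit): 19 of 35 → value 19×14/35 = 7.6000, running total 91.60
Total 91.60.

91.60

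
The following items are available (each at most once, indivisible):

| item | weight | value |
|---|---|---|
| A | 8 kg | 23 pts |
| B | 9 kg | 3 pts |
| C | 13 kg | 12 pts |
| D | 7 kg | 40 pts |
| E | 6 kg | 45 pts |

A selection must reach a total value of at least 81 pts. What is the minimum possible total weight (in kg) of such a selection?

13

Subsets with value ≥ 81, sorted by total weight:
- D+E: weight 13, value 85
- A+D+E: weight 21, value 108
Minimum weight: 13 kg.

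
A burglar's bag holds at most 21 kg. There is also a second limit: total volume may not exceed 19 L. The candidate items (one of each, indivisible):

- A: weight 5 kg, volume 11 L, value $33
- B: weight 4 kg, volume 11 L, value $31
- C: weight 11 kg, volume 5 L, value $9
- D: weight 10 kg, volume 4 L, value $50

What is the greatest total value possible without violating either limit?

Feasible sets respecting both limits:
- A+D: weight 15, volume 15, value 83
- B+D: weight 14, volume 15, value 81
- C+D: weight 21, volume 9, value 59
Best: $83.

$83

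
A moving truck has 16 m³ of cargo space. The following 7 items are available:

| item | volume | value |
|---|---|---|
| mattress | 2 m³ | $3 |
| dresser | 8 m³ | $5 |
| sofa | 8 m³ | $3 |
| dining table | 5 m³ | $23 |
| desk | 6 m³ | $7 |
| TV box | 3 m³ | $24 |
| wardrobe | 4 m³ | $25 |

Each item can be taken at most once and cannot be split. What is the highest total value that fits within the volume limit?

This is a 0/1 knapsack; check combinations near the capacity.
- mattress+dining table+TV box+wardrobe: volume 2+5+3+4=14, value 3+23+24+25=75
- dining table+TV box+wardrobe: volume 5+3+4=12, value 23+24+25=72
- mattress+desk+TV box+wardrobe: volume 2+6+3+4=15, value 3+7+24+25=59
- mattress+dining table+desk+TV box: volume 2+5+6+3=16, value 3+23+7+24=57
Best: $75.

$75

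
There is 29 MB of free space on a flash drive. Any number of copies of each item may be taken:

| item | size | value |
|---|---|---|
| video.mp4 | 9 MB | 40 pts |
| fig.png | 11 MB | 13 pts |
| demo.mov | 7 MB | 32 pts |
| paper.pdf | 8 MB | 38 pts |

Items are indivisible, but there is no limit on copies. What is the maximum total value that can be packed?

134 pts

Best value-per-unit is paper.pdf at 38/8; filling with it alone gives 3×38 = 114.
Optimal mix: 3×demo.mov + 1×paper.pdf → size 29, value 134.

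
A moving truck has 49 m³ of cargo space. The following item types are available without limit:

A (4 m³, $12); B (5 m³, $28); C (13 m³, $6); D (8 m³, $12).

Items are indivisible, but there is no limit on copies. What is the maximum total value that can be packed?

Best value-per-unit is B at 28/5; filling with it alone gives 9×28 = 252.
Optimal mix: 1×A + 9×B → volume 49, value 264.

$264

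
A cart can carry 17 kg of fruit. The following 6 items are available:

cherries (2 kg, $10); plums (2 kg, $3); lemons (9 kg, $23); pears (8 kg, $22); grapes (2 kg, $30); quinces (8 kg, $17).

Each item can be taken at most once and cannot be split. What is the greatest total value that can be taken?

$66

Check high-value combinations within 17 kg:
- cherries+plums+lemons+grapes: weight 2+2+9+2=15, value 10+3+23+30=66
- cherries+plums+pears+grapes: weight 2+2+8+2=14, value 10+3+22+30=65
- cherries+lemons+grapes: weight 2+9+2=13, value 10+23+30=63
- cherries+pears+grapes: weight 2+8+2=12, value 10+22+30=62
- cherries+plums+grapes+quinces: weight 2+2+2+8=14, value 10+3+30+17=60
Best: $66.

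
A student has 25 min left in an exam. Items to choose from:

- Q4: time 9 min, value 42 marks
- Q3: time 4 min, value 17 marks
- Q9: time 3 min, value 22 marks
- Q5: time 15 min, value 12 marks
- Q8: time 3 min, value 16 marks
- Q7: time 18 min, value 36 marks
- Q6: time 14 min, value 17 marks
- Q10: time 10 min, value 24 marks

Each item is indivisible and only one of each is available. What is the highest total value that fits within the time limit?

Check high-value combinations within 25 min:
- Q4+Q9+Q8+Q10: time 9+3+3+10=25, value 42+22+16+24=104
- Q4+Q3+Q9+Q8: time 9+4+3+3=19, value 42+17+22+16=97
- Q4+Q9+Q10: time 9+3+10=22, value 42+22+24=88
Best: 104 marks.

104 marks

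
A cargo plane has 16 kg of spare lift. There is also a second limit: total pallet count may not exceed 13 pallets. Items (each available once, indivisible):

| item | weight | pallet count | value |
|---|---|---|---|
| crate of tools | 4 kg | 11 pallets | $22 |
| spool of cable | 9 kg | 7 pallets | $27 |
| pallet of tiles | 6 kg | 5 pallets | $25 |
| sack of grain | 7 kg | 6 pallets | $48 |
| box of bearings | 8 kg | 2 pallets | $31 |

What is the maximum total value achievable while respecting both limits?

$79

Feasible sets respecting both limits:
- sack of grain+box of bearings: weight 15, pallet count 8, value 79
- spool of cable+sack of grain: weight 16, pallet count 13, value 75
- pallet of tiles+sack of grain: weight 13, pallet count 11, value 73
Best: $79.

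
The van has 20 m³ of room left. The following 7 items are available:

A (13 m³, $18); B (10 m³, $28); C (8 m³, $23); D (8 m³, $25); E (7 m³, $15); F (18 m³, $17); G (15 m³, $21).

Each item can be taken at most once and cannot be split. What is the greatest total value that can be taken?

$53

Check high-value combinations within 20 m³:
- B+D: volume 10+8=18, value 28+25=53
- B+C: volume 10+8=18, value 28+23=51
- C+D: volume 8+8=16, value 23+25=48
Best: $53.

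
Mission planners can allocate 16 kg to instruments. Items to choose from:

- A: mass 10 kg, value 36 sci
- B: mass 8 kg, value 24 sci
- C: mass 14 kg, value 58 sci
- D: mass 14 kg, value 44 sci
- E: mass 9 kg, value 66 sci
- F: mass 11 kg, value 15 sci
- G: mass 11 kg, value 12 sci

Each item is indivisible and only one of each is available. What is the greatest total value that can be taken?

66 sci

Check high-value combinations within 16 kg:
- E: mass 9, value 66
- C: mass 14, value 58
- D: mass 14, value 44
- A: mass 10, value 36
Best: 66 sci.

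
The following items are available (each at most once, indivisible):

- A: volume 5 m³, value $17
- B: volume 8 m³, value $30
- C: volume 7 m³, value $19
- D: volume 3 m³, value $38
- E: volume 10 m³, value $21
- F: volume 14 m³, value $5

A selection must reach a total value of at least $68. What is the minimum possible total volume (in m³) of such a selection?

Subsets with value ≥ 68, sorted by total volume:
- B+D: volume 11, value 68
- A+C+D: volume 15, value 74
- A+B+D: volume 16, value 85
- B+C+D: volume 18, value 87
Minimum volume: 11 m³.

11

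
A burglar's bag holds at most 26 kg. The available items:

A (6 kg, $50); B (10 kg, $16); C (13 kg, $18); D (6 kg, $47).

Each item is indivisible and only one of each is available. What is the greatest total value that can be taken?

$115

This is a 0/1 knapsack; check combinations near the capacity.
- A+C+D: weight 6+13+6=25, value 50+18+47=115
- A+B+D: weight 6+10+6=22, value 50+16+47=113
- A+D: weight 6+6=12, value 50+47=97
Best: $115.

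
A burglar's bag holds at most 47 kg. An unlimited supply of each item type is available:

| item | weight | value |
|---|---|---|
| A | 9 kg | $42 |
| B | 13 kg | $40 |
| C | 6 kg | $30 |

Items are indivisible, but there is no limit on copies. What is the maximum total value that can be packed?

$222

Best value-per-unit is C at 30/6; filling with it alone gives 7×30 = 210.
Optimal mix: 1×A + 6×C → weight 45, value 222.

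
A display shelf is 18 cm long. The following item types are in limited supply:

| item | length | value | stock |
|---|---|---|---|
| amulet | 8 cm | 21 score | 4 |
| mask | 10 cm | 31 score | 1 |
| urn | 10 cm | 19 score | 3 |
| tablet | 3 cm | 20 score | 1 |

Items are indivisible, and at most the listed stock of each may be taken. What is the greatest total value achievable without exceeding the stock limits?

Best selections within length 18 and stock limits:
- 1×amulet + 1×mask: length 18, value 52
- 1×mask + 1×tablet: length 13, value 51
- 2×amulet: length 16, value 42
- 1×amulet + 1×tablet: length 11, value 41
Best: 52 score.

52 score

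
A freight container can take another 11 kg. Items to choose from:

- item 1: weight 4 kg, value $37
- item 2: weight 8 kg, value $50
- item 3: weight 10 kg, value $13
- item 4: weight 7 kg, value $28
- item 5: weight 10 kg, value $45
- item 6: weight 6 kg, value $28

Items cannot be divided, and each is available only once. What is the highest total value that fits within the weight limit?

Check high-value combinations within 11 kg:
- item 1+item 6: weight 4+6=10, value 37+28=65
- item 1+item 4: weight 4+7=11, value 37+28=65
- item 2: weight 8, value 50
- item 5: weight 10, value 45
- item 1: weight 4, value 37
Best: $65.

$65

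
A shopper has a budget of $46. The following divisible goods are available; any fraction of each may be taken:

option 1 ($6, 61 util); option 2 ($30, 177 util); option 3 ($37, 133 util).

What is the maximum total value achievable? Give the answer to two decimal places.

273.95

Take in order of value per unit:
- option 1 (61/6 per unit): all 6 → value 61, running total 61.00
- option 2 (177/30 per unit): all 30 → value 177, running total 238.00
- option 3 (133/37 per unit): 10 of 37 → value 10×133/37 = 35.9459, running total 273.95
Total 273.95.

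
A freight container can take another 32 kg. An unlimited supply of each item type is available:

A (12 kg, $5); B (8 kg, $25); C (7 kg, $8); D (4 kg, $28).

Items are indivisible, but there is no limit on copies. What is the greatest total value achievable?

$224

Best value-per-unit is D at 28/4, and filling with it alone uses weight 8×4=32. No mix of the others beats 8×28 = 224.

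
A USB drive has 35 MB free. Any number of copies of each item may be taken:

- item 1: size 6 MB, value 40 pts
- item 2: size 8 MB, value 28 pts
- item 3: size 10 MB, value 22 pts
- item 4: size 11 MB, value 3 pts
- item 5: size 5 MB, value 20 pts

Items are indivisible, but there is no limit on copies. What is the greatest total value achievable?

220 pts

Best value-per-unit is item 1 at 40/6; filling with it alone gives 5×40 = 200.
Optimal mix: 5×item 1 + 1×item 5 → size 35, value 220.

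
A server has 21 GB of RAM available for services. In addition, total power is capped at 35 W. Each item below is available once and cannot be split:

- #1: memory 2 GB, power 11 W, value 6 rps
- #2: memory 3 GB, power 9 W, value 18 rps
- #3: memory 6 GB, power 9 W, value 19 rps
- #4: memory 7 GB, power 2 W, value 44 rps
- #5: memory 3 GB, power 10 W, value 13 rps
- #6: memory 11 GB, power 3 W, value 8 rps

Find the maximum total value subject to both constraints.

94 rps

Feasible sets respecting both limits:
- #2+#3+#4+#5: memory 19, power 30, value 94
- #1+#2+#3+#4: memory 18, power 31, value 87
- #1+#3+#4+#5: memory 18, power 32, value 82
- #2+#3+#4: memory 16, power 20, value 81
Best: 94 rps.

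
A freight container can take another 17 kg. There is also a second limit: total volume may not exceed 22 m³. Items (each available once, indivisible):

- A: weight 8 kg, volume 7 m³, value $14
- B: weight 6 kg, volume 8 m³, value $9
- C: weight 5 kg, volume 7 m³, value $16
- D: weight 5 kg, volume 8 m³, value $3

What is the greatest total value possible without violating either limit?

$30

Feasible sets respecting both limits:
- A+C: weight 13, volume 14, value 30
- B+C: weight 11, volume 15, value 25
- A+B: weight 14, volume 15, value 23
Best: $30.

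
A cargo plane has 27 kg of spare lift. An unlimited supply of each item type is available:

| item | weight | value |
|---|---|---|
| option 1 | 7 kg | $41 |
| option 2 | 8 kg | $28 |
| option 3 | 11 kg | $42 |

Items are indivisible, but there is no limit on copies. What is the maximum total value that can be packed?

$124

Best value-per-unit is option 1 at 41/7; filling with it alone gives 3×41 = 123.
Optimal mix: 2×option 1 + 1×option 3 → weight 25, value 124.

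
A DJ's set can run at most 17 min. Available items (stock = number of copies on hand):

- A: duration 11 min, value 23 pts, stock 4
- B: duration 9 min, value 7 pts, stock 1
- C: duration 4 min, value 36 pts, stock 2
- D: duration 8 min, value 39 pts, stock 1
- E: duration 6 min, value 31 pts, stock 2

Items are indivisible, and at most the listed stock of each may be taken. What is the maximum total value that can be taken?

111 pts

Top feasible selections:
- 2×C + 1×D: duration 16, value 111
- 2×C + 1×E: duration 14, value 103
Best: 111 pts.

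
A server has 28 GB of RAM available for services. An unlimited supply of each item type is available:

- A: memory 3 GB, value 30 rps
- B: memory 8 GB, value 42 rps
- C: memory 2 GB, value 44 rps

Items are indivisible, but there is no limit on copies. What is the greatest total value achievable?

Best value-per-unit is C at 44/2, and filling with it alone uses memory 14×2=28. No mix of the others beats 14×44 = 616.

616 rps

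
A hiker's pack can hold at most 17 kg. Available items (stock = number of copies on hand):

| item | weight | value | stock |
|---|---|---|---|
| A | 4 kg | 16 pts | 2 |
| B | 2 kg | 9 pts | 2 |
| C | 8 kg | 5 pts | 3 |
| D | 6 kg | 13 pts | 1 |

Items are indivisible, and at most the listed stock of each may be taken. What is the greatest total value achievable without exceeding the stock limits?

54 pts

Top feasible selections:
- 2×A + 1×B + 1×D: weight 16, value 54
- 2×A + 2×B: weight 12, value 50
Best: 54 pts.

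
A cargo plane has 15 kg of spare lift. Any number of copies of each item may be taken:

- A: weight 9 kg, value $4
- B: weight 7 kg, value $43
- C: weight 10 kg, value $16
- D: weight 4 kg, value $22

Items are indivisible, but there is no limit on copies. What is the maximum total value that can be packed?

Best value-per-unit is B at 43/7; filling with it alone gives 2×43 = 86.
Optimal mix: 1×B + 2×D → weight 15, value 87.

$87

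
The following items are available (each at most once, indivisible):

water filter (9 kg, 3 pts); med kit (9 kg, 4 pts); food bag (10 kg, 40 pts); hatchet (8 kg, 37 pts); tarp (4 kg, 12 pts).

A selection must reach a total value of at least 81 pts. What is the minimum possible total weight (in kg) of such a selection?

22

Subsets with value ≥ 81, sorted by total weight:
- food bag+hatchet+tarp: weight 22, value 89
- med kit+food bag+hatchet: weight 27, value 81
- med kit+food bag+hatchet+tarp: weight 31, value 93
Minimum weight: 22 kg.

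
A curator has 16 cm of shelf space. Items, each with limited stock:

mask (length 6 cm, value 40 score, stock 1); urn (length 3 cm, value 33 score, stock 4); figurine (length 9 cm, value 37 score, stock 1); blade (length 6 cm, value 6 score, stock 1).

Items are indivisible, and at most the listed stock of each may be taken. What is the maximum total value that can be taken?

Top feasible selections:
- 1×mask + 3×urn: length 15, value 139
- 4×urn: length 12, value 132
Best: 139 score.

139 score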